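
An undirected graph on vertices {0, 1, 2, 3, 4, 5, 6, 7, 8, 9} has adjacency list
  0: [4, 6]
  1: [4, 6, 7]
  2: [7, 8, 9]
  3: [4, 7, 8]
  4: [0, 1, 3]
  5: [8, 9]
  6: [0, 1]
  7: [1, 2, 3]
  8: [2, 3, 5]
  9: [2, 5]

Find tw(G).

A width-2 tree decomposition is:
Bags: B1 = {0, 4, 6}  B2 = {1, 4, 6}  B3 = {1, 3, 4}  B4 = {1, 3, 7}  B5 = {3, 7, 8}  B6 = {2, 7, 8}  B7 = {2, 5, 8}  B8 = {2, 5, 9}
Tree: B1–B2, B2–B3, B3–B4, B4–B5, B5–B6, B6–B7, B7–B8
Each bag holds 3 vertices, so the decomposition has width 2, which upper-bounds the treewidth. For the lower bound, G contains the cycle 0–6–1–4–0, so G is not a forest; only forests have treewidth ≤ 1, hence tw(G) ≥ 2. Hence tw(G) = 2 exactly.

2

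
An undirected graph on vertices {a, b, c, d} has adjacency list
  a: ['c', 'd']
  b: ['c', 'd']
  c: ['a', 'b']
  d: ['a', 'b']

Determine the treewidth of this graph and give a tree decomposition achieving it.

Treewidth 2.
Bags: B1 = {b, c, d}  B2 = {a, c, d}
Tree: B1–B2

Each bag holds 3 vertices, so the decomposition has width 2, which upper-bounds the treewidth. For the lower bound, G contains the cycle c–b–d–a–c, so G is not a forest; only forests have treewidth ≤ 1, hence tw(G) ≥ 2. The upper and lower bounds meet at 2, so that is the treewidth.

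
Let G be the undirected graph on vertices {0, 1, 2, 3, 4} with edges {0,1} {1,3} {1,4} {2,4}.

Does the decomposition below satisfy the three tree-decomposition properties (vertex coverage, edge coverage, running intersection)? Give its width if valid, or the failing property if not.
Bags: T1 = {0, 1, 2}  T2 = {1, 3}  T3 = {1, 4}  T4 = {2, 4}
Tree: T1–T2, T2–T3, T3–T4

No — bags containing vertex 2 are not connected in the tree.

A tree decomposition must satisfy three properties: every vertex lies in some bag; for every edge, both endpoints lie together in some bag; and for every vertex, the bags containing it form a connected subtree. Here bags containing vertex 2 are not connected in the tree, so the decomposition is invalid.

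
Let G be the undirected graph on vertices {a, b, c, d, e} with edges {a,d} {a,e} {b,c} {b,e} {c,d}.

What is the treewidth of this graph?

2

A width-2 tree decomposition is:
Bags: B1 = {a, c, d}  B2 = {a, b, c}  B3 = {a, b, e}
Tree: B1–B2, B2–B3
Each bag holds 3 vertices, so the decomposition has width 2, which upper-bounds the treewidth. The edges a–d–c–b–e–a form a cycle, so G is not a tree and its treewidth is at least 2. Hence tw(G) = 2 exactly.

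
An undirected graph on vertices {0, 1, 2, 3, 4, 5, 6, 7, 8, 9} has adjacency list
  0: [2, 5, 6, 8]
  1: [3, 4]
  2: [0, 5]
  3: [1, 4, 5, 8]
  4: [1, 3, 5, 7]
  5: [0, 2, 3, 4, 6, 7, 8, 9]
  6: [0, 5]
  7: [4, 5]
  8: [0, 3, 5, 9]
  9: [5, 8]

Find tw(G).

2

A width-2 tree decomposition is:
Bags: B1 = {0, 5, 8}  B2 = {0, 2, 5}  B3 = {5, 8, 9}  B4 = {3, 5, 8}  B5 = {3, 4, 5}  B6 = {4, 5, 7}  B7 = {0, 5, 6}  B8 = {1, 3, 4}
Tree: B1–B2, B1–B3, B1–B4, B4–B5, B5–B6, B1–B7, B5–B8
The largest bag has 3 vertices, giving width 2; this decomposition certifies tw(G) ≤ 2. Conversely, {1, 3, 4} is a clique of size 3, and the vertices of any clique must share a bag in every tree decomposition; so some bag has ≥ 3 vertices and tw(G) ≥ 2. Therefore the treewidth is 2.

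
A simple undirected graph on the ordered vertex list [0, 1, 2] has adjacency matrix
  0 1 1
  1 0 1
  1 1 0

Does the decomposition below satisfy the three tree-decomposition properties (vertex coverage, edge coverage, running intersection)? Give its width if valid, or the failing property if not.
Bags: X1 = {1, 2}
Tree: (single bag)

A tree decomposition must satisfy three properties: every vertex lies in some bag; for every edge, both endpoints lie together in some bag; and for every vertex, the bags containing it form a connected subtree. Here vertex 0 appears in no bag, so the decomposition is invalid.

No — vertex 0 appears in no bag.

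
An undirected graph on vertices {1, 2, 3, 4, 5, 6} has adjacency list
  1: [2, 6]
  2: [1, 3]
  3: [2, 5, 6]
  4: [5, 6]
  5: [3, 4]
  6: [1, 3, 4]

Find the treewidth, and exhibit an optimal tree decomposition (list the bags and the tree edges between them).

Treewidth 2.
One optimal decomposition is:
Bags: B1 = {1, 2, 3}  B2 = {1, 3, 6}  B3 = {3, 5, 6}  B4 = {4, 5, 6}
Tree: B1–B2, B2–B3, B3–B4

The largest bag has 3 vertices, giving width 2; this decomposition certifies tw(G) ≤ 2. For the lower bound, G contains the cycle 2–1–6–3–2, so G is not a forest; only forests have treewidth ≤ 1, hence tw(G) ≥ 2. Therefore the treewidth is 2.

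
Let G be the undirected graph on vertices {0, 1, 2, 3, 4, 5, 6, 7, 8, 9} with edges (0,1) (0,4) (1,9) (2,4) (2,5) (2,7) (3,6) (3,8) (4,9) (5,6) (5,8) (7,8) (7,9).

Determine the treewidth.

A width-2 tree decomposition is:
Bags: B1 = {3, 5, 6}  B2 = {3, 5, 8}  B3 = {2, 5, 8}  B4 = {2, 7, 8}  B5 = {2, 4, 7}  B6 = {4, 7, 9}  B7 = {0, 4, 9}  B8 = {0, 1, 9}
Tree: B1–B2, B2–B3, B3–B4, B4–B5, B5–B6, B6–B7, B7–B8
Every bag has size at most 3, so the width is 3 − 1 = 2 and tw(G) ≤ 2. For the lower bound, G contains the cycle 6–3–8–5–6, so G is not a forest; only forests have treewidth ≤ 1, hence tw(G) ≥ 2. Combining the bounds, tw(G) = 2.

2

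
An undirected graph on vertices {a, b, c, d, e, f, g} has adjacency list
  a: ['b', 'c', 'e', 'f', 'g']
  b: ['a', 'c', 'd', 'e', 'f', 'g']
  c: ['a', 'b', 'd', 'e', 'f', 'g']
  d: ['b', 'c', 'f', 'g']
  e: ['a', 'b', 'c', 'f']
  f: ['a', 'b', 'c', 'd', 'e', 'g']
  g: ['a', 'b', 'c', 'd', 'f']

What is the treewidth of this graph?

4

A width-4 tree decomposition is:
Bags: B1 = {a, b, c, f, g}  B2 = {b, c, d, f, g}  B3 = {a, b, c, e, f}
Tree: B1–B2, B1–B3
Every bag has size at most 5, so the width is 5 − 1 = 4 and tw(G) ≤ 4. On the other hand G contains the 5-clique {b, c, d, f, g}. A clique must lie in a single bag of any decomposition, so no decomposition can have width below 4. The upper and lower bounds meet at 4, so that is the treewidth.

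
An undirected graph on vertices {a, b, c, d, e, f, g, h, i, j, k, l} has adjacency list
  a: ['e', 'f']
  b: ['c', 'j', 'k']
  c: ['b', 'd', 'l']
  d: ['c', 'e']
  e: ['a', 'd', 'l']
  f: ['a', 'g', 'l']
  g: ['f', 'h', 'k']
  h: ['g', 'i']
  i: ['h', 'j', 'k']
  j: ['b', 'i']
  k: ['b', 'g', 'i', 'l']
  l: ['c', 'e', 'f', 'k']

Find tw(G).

A width-3 tree decomposition is:
Bags: B1 = {a, c, d, e}  B2 = {a, c, e, l}  B3 = {a, c, f, l}  B4 = {b, c, f, l}  B5 = {b, f, k, l}  B6 = {b, f, g, k}  B7 = {b, g, j, k}  B8 = {g, i, j, k}  B9 = {g, h, i, j}
Tree: B1–B2, B2–B3, B3–B4, B4–B5, B5–B6, B6–B7, B7–B8, B8–B9
Each bag holds 4 vertices, so the decomposition has width 3, which upper-bounds the treewidth. For the lower bound: the 4 vertex sets {a,d,e}, {c}, {l}, {b,f,g,k} are disjoint, each induces a connected subgraph, and every pair is joined by at least one edge of G. Contracting each set to a single vertex therefore yields K_{4} as a minor, and since treewidth is minor-monotone, tw(G) ≥ tw(K_{4}) = 3. Therefore the treewidth is 3.

3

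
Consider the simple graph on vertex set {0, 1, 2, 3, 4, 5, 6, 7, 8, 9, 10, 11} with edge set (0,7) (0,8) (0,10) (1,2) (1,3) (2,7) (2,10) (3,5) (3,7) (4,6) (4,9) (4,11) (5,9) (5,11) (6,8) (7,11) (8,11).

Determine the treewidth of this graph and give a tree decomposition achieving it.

Treewidth 3.
One optimal decomposition is:
Bags: B1 = {4, 5, 6, 9}  B2 = {4, 5, 6, 11}  B3 = {5, 6, 8, 11}  B4 = {3, 5, 8, 11}  B5 = {3, 7, 8, 11}  B6 = {0, 3, 7, 8}  B7 = {0, 1, 3, 7}  B8 = {0, 1, 2, 7}  B9 = {0, 1, 2, 10}
Tree: B1–B2, B2–B3, B3–B4, B4–B5, B5–B6, B6–B7, B7–B8, B8–B9

Every bag has size at most 4, so the width is 4 − 1 = 3 and tw(G) ≤ 3. For the lower bound: the 4 vertex sets {4,6,9}, {5}, {11}, {0,3,7,8} are disjoint, each induces a connected subgraph, and every pair is joined by at least one edge of G. Contracting each set to a single vertex therefore yields K_{4} as a minor, and since treewidth is minor-monotone, tw(G) ≥ tw(K_{4}) = 3. Combining the bounds, tw(G) = 3.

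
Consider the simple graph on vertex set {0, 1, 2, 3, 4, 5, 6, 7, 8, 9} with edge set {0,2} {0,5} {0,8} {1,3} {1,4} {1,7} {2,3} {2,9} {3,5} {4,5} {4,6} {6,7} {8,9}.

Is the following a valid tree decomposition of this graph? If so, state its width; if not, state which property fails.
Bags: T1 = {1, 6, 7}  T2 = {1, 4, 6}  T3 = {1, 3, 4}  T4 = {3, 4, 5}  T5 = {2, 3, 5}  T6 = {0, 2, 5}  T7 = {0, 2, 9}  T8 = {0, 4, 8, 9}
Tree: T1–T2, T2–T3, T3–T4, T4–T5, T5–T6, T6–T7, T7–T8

A tree decomposition must satisfy three properties: every vertex lies in some bag; for every edge, both endpoints lie together in some bag; and for every vertex, the bags containing it form a connected subtree. Here bags containing vertex 4 are not connected in the tree, so the decomposition is invalid.

No — bags containing vertex 4 are not connected in the tree.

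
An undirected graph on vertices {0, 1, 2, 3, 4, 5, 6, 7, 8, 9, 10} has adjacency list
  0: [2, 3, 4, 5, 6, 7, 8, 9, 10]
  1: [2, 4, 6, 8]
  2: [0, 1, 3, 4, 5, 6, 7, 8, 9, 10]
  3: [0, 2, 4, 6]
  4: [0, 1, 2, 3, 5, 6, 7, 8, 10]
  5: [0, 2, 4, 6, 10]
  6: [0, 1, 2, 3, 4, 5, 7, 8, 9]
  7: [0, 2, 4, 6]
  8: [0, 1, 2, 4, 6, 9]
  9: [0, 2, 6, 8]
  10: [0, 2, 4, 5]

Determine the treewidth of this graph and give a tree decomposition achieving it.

Treewidth 4.
One such decomposition:
Bags: B1 = {0, 2, 4, 6, 8}  B2 = {1, 2, 4, 6, 8}  B3 = {0, 2, 4, 5, 6}  B4 = {0, 2, 4, 5, 10}  B5 = {0, 2, 3, 4, 6}  B6 = {0, 2, 4, 6, 7}  B7 = {0, 2, 6, 8, 9}
Tree: B1–B2, B1–B3, B3–B4, B3–B5, B1–B6, B1–B7

Each bag holds 5 vertices, so the decomposition has width 4, which upper-bounds the treewidth. On the other hand G contains the 5-clique {0, 2, 6, 8, 9}. A clique must lie in a single bag of any decomposition, so no decomposition can have width below 4. Hence tw(G) = 4 exactly.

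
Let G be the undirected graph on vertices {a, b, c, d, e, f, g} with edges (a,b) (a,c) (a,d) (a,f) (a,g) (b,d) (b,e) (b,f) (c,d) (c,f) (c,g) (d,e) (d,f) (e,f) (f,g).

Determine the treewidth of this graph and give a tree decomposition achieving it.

Treewidth 3.
One such decomposition:
Bags: B1 = {a, c, d, f}  B2 = {a, b, d, f}  B3 = {b, d, e, f}  B4 = {a, c, f, g}
Tree: B1–B2, B2–B3, B1–B4

The largest bag has 4 vertices, giving width 3; this decomposition certifies tw(G) ≤ 3. On the other hand G contains the 4-clique {b, d, e, f}. A clique must lie in a single bag of any decomposition, so no decomposition can have width below 3. The upper and lower bounds meet at 3, so that is the treewidth.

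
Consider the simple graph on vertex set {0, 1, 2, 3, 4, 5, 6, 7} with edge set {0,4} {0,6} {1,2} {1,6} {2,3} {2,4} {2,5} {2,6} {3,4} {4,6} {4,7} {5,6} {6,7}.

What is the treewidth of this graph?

A width-2 tree decomposition is:
Bags: B1 = {4, 6, 7}  B2 = {2, 4, 6}  B3 = {2, 5, 6}  B4 = {1, 2, 6}  B5 = {0, 4, 6}  B6 = {2, 3, 4}
Tree: B1–B2, B2–B3, B3–B4, B1–B5, B2–B6
Each bag holds 3 vertices, so the decomposition has width 2, which upper-bounds the treewidth. For the lower bound, the 3 vertices {2, 3, 4} are pairwise adjacent, and any tree decomposition puts a clique entirely inside one bag — forcing width ≥ 2. Combining the bounds, tw(G) = 2.

2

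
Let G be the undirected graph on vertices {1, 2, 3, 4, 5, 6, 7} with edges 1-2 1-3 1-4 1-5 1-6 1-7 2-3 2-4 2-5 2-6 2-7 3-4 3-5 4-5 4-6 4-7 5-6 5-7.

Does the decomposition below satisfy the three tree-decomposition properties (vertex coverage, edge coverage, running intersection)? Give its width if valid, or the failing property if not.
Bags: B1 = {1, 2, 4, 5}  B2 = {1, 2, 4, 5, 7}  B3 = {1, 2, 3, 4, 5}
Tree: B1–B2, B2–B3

No — vertex 6 appears in no bag.

A tree decomposition must satisfy three properties: every vertex lies in some bag; for every edge, both endpoints lie together in some bag; and for every vertex, the bags containing it form a connected subtree. Here vertex 6 appears in no bag, so the decomposition is invalid.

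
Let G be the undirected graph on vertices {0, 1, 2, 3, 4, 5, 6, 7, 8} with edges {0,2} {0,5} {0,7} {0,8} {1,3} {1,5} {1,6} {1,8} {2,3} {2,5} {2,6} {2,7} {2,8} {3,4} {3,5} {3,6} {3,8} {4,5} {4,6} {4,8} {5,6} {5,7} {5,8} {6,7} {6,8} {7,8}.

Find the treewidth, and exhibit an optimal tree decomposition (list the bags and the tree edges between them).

Every bag has size at most 5, so the width is 5 − 1 = 4 and tw(G) ≤ 4. For the lower bound, the 5 vertices {0, 2, 5, 7, 8} are pairwise adjacent, and any tree decomposition puts a clique entirely inside one bag — forcing width ≥ 4. The upper and lower bounds meet at 4, so that is the treewidth.

Treewidth 4.
One optimal decomposition is:
Bags: B1 = {3, 4, 5, 6, 8}  B2 = {2, 3, 5, 6, 8}  B3 = {2, 5, 6, 7, 8}  B4 = {0, 2, 5, 7, 8}  B5 = {1, 3, 5, 6, 8}
Tree: B1–B2, B2–B3, B3–B4, B2–B5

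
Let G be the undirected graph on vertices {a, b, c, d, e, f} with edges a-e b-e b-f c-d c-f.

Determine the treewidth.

A width-1 tree decomposition is:
Bags: B1 = {c, d}  B2 = {c, f}  B3 = {b, f}  B4 = {b, e}  B5 = {a, e}
Tree: B1–B2, B2–B3, B3–B4, B4–B5
The largest bag has 2 vertices, giving width 1; this decomposition certifies tw(G) ≤ 1. Any graph with an edge has treewidth ≥ 1, and G has the edge d–c. Hence tw(G) = 1 exactly.

1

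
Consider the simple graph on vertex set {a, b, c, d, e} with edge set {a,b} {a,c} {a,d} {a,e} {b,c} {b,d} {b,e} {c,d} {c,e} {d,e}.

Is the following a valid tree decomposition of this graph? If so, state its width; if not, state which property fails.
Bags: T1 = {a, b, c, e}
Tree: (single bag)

No — vertex d appears in no bag.

A tree decomposition must satisfy three properties: every vertex lies in some bag; for every edge, both endpoints lie together in some bag; and for every vertex, the bags containing it form a connected subtree. Here vertex d appears in no bag, so the decomposition is invalid.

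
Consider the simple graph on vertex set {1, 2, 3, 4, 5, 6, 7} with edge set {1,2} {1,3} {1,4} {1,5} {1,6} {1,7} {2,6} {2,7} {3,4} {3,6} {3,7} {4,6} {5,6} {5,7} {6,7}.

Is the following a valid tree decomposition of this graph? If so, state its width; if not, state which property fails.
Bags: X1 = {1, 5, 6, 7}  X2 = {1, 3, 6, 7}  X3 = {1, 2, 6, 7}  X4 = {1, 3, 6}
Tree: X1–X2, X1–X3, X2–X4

A tree decomposition must satisfy three properties: every vertex lies in some bag; for every edge, both endpoints lie together in some bag; and for every vertex, the bags containing it form a connected subtree. Here vertex 4 appears in no bag, so the decomposition is invalid.

No — vertex 4 appears in no bag.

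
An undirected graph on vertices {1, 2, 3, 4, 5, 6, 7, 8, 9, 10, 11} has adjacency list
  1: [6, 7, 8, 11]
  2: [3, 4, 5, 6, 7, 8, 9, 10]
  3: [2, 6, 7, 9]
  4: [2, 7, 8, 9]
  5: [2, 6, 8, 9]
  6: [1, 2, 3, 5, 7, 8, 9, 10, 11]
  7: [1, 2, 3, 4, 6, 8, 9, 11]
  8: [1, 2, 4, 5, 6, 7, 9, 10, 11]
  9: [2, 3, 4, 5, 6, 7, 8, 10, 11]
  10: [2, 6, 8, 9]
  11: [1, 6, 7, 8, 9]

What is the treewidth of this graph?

4

A width-4 tree decomposition is:
Bags: B1 = {2, 5, 6, 8, 9}  B2 = {2, 6, 7, 8, 9}  B3 = {2, 6, 8, 9, 10}  B4 = {6, 7, 8, 9, 11}  B5 = {2, 3, 6, 7, 9}  B6 = {1, 6, 7, 8, 11}  B7 = {2, 4, 7, 8, 9}
Tree: B1–B2, B2–B3, B2–B4, B2–B5, B4–B6, B2–B7
Every bag has size at most 5, so the width is 5 − 1 = 4 and tw(G) ≤ 4. Conversely, {2, 4, 7, 8, 9} is a clique of size 5, and the vertices of any clique must share a bag in every tree decomposition; so some bag has ≥ 5 vertices and tw(G) ≥ 4. Combining the bounds, tw(G) = 4.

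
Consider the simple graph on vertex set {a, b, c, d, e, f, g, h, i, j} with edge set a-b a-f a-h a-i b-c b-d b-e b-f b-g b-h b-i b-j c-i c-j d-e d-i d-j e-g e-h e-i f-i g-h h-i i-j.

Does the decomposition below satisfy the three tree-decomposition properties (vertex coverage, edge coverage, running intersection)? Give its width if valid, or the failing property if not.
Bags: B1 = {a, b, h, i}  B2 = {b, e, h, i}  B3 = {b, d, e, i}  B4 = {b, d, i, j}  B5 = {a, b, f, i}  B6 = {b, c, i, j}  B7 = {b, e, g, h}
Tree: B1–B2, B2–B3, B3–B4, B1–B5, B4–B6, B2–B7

Every vertex of G appears in some bag (union = {a, b, c, d, e, f, g, h, i, j}); every edge is covered by a bag; and for each vertex v the set of bags containing v is connected in the bag tree. The decomposition is therefore valid. The largest bag has 4 vertices, so the width is 3.

Yes; width 3.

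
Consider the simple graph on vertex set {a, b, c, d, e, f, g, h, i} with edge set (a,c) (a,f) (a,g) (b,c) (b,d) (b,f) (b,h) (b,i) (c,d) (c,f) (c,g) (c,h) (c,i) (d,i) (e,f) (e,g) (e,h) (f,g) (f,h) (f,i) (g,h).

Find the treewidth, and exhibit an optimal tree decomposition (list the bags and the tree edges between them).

Each bag holds 4 vertices, so the decomposition has width 3, which upper-bounds the treewidth. Conversely, {b, c, d, i} is a clique of size 4, and the vertices of any clique must share a bag in every tree decomposition; so some bag has ≥ 4 vertices and tw(G) ≥ 3. Combining the bounds, tw(G) = 3.

Treewidth 3.
One optimal decomposition is:
Bags: B1 = {c, f, g, h}  B2 = {b, c, f, h}  B3 = {b, c, f, i}  B4 = {e, f, g, h}  B5 = {a, c, f, g}  B6 = {b, c, d, i}
Tree: B1–B2, B2–B3, B1–B4, B1–B5, B3–B6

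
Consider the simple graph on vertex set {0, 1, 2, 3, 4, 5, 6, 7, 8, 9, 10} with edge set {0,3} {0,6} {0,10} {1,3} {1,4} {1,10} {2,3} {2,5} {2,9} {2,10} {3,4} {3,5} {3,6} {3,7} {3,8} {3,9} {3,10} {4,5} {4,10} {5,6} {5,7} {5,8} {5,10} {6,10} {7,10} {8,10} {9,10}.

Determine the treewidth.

A width-3 tree decomposition is:
Bags: B1 = {3, 5, 7, 10}  B2 = {3, 5, 8, 10}  B3 = {2, 3, 5, 10}  B4 = {3, 5, 6, 10}  B5 = {2, 3, 9, 10}  B6 = {3, 4, 5, 10}  B7 = {1, 3, 4, 10}  B8 = {0, 3, 6, 10}
Tree: B1–B2, B1–B3, B3–B4, B3–B5, B1–B6, B6–B7, B4–B8
The largest bag has 4 vertices, giving width 3; this decomposition certifies tw(G) ≤ 3. Conversely, {0, 3, 6, 10} is a clique of size 4, and the vertices of any clique must share a bag in every tree decomposition; so some bag has ≥ 4 vertices and tw(G) ≥ 3. Hence tw(G) = 3 exactly.

3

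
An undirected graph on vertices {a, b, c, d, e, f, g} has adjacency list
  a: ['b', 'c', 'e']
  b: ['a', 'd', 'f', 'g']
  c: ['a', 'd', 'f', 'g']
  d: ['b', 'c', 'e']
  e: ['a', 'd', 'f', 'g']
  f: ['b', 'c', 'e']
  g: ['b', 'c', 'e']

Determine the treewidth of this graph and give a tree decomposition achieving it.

Each bag holds 4 vertices, so the decomposition has width 3, which upper-bounds the treewidth. For the lower bound: the 4 vertex sets {e,g}, {a,c}, {b}, {f} are disjoint, each induces a connected subgraph, and every pair is joined by at least one edge of G. Contracting each set to a single vertex therefore yields K_{4} as a minor, and since treewidth is minor-monotone, tw(G) ≥ tw(K_{4}) = 3. Therefore the treewidth is 3.

Treewidth 3.
Bags: B1 = {b, c, e, g}  B2 = {a, b, c, e}  B3 = {b, c, e, f}  B4 = {b, c, d, e}
Tree: B1–B2, B2–B3, B3–B4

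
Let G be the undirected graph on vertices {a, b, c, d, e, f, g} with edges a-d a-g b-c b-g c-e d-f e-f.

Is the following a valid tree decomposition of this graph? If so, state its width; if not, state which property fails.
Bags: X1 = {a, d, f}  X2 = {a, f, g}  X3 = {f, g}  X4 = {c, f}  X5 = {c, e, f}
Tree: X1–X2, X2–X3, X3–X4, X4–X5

A tree decomposition must satisfy three properties: every vertex lies in some bag; for every edge, both endpoints lie together in some bag; and for every vertex, the bags containing it form a connected subtree. Here vertex b appears in no bag, so the decomposition is invalid.

No — vertex b appears in no bag.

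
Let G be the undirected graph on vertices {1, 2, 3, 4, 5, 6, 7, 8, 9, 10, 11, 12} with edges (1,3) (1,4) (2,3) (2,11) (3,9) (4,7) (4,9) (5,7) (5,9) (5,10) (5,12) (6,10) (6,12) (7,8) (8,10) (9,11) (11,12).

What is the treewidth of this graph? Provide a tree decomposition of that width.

Treewidth 3.
Bags: B1 = {1, 2, 3, 11}  B2 = {1, 3, 9, 11}  B3 = {1, 4, 9, 11}  B4 = {4, 9, 11, 12}  B5 = {4, 5, 9, 12}  B6 = {4, 5, 7, 12}  B7 = {5, 6, 7, 12}  B8 = {5, 6, 7, 10}  B9 = {6, 7, 8, 10}
Tree: B1–B2, B2–B3, B3–B4, B4–B5, B5–B6, B6–B7, B7–B8, B8–B9

Each bag holds 4 vertices, so the decomposition has width 3, which upper-bounds the treewidth. For the lower bound: the 4 vertex sets {1,2,3}, {11}, {9}, {4,5,7,12} are disjoint, each induces a connected subgraph, and every pair is joined by at least one edge of G. Contracting each set to a single vertex therefore yields K_{4} as a minor, and since treewidth is minor-monotone, tw(G) ≥ tw(K_{4}) = 3. Therefore the treewidth is 3.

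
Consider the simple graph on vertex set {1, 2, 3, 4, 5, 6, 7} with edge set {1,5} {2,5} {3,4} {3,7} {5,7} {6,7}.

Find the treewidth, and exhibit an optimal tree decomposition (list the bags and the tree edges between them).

Treewidth 1.
One such decomposition:
Bags: B1 = {6, 7}  B2 = {5, 7}  B3 = {1, 5}  B4 = {2, 5}  B5 = {3, 7}  B6 = {3, 4}
Tree: B1–B2, B2–B3, B3–B4, B2–B5, B5–B6

The largest bag has 2 vertices, giving width 1; this decomposition certifies tw(G) ≤ 1. Since G has at least one edge (e.g. 7–6), it is not an edgeless graph, so tw(G) ≥ 1. Therefore the treewidth is 1.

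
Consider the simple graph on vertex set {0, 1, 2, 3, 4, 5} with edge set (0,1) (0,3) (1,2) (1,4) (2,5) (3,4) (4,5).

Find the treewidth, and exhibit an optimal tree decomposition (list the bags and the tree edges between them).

Treewidth 2.
Bags: B1 = {2, 4, 5}  B2 = {1, 2, 4}  B3 = {1, 3, 4}  B4 = {0, 1, 3}
Tree: B1–B2, B2–B3, B3–B4

Every bag has size at most 3, so the width is 3 − 1 = 2 and tw(G) ≤ 2. Since 5–2–1–4–5 is a cycle in G, G is not acyclic. Forests are exactly the graphs of treewidth ≤ 1, so tw(G) ≥ 2. Combining the bounds, tw(G) = 2.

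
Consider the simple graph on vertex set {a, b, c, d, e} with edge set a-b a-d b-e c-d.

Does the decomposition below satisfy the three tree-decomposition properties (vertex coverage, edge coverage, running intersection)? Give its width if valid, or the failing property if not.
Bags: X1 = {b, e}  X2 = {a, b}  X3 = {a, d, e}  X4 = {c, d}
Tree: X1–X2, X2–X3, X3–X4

A tree decomposition must satisfy three properties: every vertex lies in some bag; for every edge, both endpoints lie together in some bag; and for every vertex, the bags containing it form a connected subtree. Here bags containing vertex e are not connected in the tree, so the decomposition is invalid.

No — bags containing vertex e are not connected in the tree.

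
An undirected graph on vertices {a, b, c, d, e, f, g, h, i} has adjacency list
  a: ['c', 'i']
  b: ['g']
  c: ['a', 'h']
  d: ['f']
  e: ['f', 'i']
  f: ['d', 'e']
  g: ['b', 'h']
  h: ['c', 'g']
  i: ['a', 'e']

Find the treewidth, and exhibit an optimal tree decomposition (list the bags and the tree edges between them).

Treewidth 1.
Bags: B1 = {b, g}  B2 = {g, h}  B3 = {c, h}  B4 = {a, c}  B5 = {a, i}  B6 = {e, i}  B7 = {e, f}  B8 = {d, f}
Tree: B1–B2, B2–B3, B3–B4, B4–B5, B5–B6, B6–B7, B7–B8

Each bag holds 2 vertices, so the decomposition has width 1, which upper-bounds the treewidth. Since G has at least one edge (e.g. b–g), it is not an edgeless graph, so tw(G) ≥ 1. Combining the bounds, tw(G) = 1.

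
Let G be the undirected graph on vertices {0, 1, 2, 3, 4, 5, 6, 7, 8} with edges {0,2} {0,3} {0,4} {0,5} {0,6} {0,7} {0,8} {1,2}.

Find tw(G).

1

A width-1 tree decomposition is:
Bags: B1 = {0, 2}  B2 = {0, 7}  B3 = {0, 4}  B4 = {0, 6}  B5 = {1, 2}  B6 = {0, 3}  B7 = {0, 8}  B8 = {0, 5}
Tree: B1–B2, B2–B3, B3–B4, B1–B5, B4–B6, B6–B7, B7–B8
Every bag has size at most 2, so the width is 2 − 1 = 1 and tw(G) ≤ 1. Any graph with an edge has treewidth ≥ 1, and G has the edge 0–2. Hence tw(G) = 1 exactly.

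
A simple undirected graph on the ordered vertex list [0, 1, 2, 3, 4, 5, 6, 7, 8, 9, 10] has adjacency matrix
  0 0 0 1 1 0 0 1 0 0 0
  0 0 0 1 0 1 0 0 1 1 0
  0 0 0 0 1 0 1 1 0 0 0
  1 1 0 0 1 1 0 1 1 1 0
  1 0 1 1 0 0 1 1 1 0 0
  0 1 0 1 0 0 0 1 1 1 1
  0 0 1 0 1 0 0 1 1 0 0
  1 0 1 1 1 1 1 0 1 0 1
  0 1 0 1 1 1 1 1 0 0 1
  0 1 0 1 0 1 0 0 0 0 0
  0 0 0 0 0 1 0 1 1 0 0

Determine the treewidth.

3

A width-3 tree decomposition is:
Bags: B1 = {3, 4, 7, 8}  B2 = {3, 5, 7, 8}  B3 = {0, 3, 4, 7}  B4 = {5, 7, 8, 10}  B5 = {1, 3, 5, 8}  B6 = {1, 3, 5, 9}  B7 = {4, 6, 7, 8}  B8 = {2, 4, 6, 7}
Tree: B1–B2, B1–B3, B2–B4, B2–B5, B5–B6, B1–B7, B7–B8
The largest bag has 4 vertices, giving width 3; this decomposition certifies tw(G) ≤ 3. For the lower bound, the 4 vertices {1, 3, 5, 8} are pairwise adjacent, and any tree decomposition puts a clique entirely inside one bag — forcing width ≥ 3. Hence tw(G) = 3 exactly.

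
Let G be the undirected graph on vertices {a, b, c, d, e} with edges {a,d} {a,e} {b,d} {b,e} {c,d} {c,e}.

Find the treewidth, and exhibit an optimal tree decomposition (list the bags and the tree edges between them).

Each bag holds 3 vertices, so the decomposition has width 2, which upper-bounds the treewidth. Since d–a–e–b–d is a cycle in G, G is not acyclic. Forests are exactly the graphs of treewidth ≤ 1, so tw(G) ≥ 2. Hence tw(G) = 2 exactly.

Treewidth 2.
One optimal decomposition is:
Bags: B1 = {a, d, e}  B2 = {b, d, e}  B3 = {c, d, e}
Tree: B1–B2, B2–B3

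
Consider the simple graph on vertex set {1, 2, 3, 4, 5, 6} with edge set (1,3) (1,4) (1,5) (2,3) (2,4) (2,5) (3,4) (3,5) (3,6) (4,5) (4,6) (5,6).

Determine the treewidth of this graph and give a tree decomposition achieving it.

Treewidth 3.
One such decomposition:
Bags: B1 = {1, 3, 4, 5}  B2 = {2, 3, 4, 5}  B3 = {3, 4, 5, 6}
Tree: B1–B2, B2–B3

Each bag holds 4 vertices, so the decomposition has width 3, which upper-bounds the treewidth. Conversely, {1, 3, 4, 5} is a clique of size 4, and the vertices of any clique must share a bag in every tree decomposition; so some bag has ≥ 4 vertices and tw(G) ≥ 3. Hence tw(G) = 3 exactly.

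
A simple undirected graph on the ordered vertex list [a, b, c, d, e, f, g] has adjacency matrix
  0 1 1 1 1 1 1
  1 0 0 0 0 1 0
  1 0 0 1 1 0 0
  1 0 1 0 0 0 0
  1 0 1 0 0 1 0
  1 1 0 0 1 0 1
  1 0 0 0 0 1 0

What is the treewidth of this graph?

A width-2 tree decomposition is:
Bags: B1 = {a, e, f}  B2 = {a, c, e}  B3 = {a, b, f}  B4 = {a, f, g}  B5 = {a, c, d}
Tree: B1–B2, B1–B3, B1–B4, B2–B5
The largest bag has 3 vertices, giving width 2; this decomposition certifies tw(G) ≤ 2. Conversely, {a, c, d} is a clique of size 3, and the vertices of any clique must share a bag in every tree decomposition; so some bag has ≥ 3 vertices and tw(G) ≥ 2. Combining the bounds, tw(G) = 2.

2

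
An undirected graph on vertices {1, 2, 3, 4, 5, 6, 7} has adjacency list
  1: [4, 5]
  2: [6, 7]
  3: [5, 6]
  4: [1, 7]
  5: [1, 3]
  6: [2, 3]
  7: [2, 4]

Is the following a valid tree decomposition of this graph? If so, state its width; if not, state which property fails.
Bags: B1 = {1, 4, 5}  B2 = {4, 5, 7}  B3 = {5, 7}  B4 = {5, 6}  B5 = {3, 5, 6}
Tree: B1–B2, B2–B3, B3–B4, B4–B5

A tree decomposition must satisfy three properties: every vertex lies in some bag; for every edge, both endpoints lie together in some bag; and for every vertex, the bags containing it form a connected subtree. Here vertex 2 appears in no bag, so the decomposition is invalid.

No — vertex 2 appears in no bag.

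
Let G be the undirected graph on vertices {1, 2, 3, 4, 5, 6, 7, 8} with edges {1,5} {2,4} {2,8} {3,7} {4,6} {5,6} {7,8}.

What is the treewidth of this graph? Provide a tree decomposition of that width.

Treewidth 1.
Bags: B1 = {3, 7}  B2 = {7, 8}  B3 = {2, 8}  B4 = {2, 4}  B5 = {4, 6}  B6 = {5, 6}  B7 = {1, 5}
Tree: B1–B2, B2–B3, B3–B4, B4–B5, B5–B6, B6–B7

Each bag holds 2 vertices, so the decomposition has width 1, which upper-bounds the treewidth. Since G has at least one edge (e.g. 3–7), it is not an edgeless graph, so tw(G) ≥ 1. Hence tw(G) = 1 exactly.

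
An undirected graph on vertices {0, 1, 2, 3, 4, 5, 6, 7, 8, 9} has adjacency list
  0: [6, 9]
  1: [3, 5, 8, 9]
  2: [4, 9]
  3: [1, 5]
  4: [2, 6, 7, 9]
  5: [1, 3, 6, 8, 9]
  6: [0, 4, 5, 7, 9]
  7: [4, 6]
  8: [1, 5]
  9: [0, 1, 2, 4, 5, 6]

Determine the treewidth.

A width-2 tree decomposition is:
Bags: B1 = {0, 6, 9}  B2 = {5, 6, 9}  B3 = {4, 6, 9}  B4 = {4, 6, 7}  B5 = {1, 5, 9}  B6 = {1, 3, 5}  B7 = {2, 4, 9}  B8 = {1, 5, 8}
Tree: B1–B2, B2–B3, B3–B4, B2–B5, B5–B6, B3–B7, B6–B8
The largest bag has 3 vertices, giving width 2; this decomposition certifies tw(G) ≤ 2. For the lower bound, the 3 vertices {1, 5, 8} are pairwise adjacent, and any tree decomposition puts a clique entirely inside one bag — forcing width ≥ 2. Combining the bounds, tw(G) = 2.

2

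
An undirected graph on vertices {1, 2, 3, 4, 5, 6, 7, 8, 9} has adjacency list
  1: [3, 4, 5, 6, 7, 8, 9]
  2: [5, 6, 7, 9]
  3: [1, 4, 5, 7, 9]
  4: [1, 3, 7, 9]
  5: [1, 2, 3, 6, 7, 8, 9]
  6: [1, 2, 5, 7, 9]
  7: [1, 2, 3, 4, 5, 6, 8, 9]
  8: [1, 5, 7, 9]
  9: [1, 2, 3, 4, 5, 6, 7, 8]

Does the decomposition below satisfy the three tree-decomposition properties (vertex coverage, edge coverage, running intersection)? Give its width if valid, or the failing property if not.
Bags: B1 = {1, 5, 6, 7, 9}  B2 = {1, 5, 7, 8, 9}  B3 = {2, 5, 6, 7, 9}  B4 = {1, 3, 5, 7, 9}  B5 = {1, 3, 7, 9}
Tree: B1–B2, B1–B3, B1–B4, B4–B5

No — vertex 4 appears in no bag.

A tree decomposition must satisfy three properties: every vertex lies in some bag; for every edge, both endpoints lie together in some bag; and for every vertex, the bags containing it form a connected subtree. Here vertex 4 appears in no bag, so the decomposition is invalid.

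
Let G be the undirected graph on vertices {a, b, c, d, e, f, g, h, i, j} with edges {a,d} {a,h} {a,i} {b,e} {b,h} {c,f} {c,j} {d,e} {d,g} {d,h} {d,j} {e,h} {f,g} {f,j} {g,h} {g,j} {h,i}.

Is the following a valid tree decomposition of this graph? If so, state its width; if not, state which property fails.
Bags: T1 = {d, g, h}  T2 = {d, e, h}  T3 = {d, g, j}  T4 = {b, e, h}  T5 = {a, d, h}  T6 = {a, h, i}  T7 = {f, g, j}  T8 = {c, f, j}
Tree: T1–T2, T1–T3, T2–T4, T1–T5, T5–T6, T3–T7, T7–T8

Yes; width 2.

Vertex coverage: the bags together contain {a, b, c, d, e, f, g, h, i, j}, the full vertex set. Edge coverage: each edge of G has both endpoints in at least one bag. Running intersection: for every vertex, the bags containing it form a connected subtree. All three properties hold, so this is a valid tree decomposition of width max|bag| − 1 = 2, and hence tw(G) ≤ 2.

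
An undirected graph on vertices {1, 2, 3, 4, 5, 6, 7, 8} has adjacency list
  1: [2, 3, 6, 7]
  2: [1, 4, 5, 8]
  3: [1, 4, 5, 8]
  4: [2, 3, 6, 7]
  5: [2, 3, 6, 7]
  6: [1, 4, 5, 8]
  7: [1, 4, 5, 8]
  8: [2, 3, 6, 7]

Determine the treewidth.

4

A width-4 tree decomposition is:
Bags: B1 = {2, 3, 4, 6, 7}  B2 = {1, 2, 3, 6, 7}  B3 = {2, 3, 5, 6, 7}  B4 = {2, 3, 6, 7, 8}
Tree: B1–B2, B2–B3, B3–B4
The largest bag has 5 vertices, giving width 4; this decomposition certifies tw(G) ≤ 4. For the lower bound: the 5 vertex sets {2,4}, {1,3}, {5,6}, {7}, {8} are disjoint, each induces a connected subgraph, and every pair is joined by at least one edge of G. Contracting each set to a single vertex therefore yields K_{5} as a minor, and since treewidth is minor-monotone, tw(G) ≥ tw(K_{5}) = 4. Combining the bounds, tw(G) = 4.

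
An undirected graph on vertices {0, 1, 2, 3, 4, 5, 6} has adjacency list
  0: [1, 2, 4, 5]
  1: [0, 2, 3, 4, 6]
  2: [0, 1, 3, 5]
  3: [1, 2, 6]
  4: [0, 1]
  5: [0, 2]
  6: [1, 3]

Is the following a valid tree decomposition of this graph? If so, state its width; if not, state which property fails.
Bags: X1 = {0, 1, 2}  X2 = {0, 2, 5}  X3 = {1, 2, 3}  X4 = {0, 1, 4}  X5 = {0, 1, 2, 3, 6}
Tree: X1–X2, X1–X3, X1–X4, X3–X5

No — bags containing vertex 0 are not connected in the tree.

A tree decomposition must satisfy three properties: every vertex lies in some bag; for every edge, both endpoints lie together in some bag; and for every vertex, the bags containing it form a connected subtree. Here bags containing vertex 0 are not connected in the tree, so the decomposition is invalid.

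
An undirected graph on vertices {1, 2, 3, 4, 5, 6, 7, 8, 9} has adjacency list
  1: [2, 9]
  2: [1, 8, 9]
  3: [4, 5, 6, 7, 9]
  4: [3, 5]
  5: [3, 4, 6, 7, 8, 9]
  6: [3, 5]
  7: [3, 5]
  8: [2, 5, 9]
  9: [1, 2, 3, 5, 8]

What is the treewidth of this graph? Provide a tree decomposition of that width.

Each bag holds 3 vertices, so the decomposition has width 2, which upper-bounds the treewidth. For the lower bound, the 3 vertices {1, 2, 9} are pairwise adjacent, and any tree decomposition puts a clique entirely inside one bag — forcing width ≥ 2. The upper and lower bounds meet at 2, so that is the treewidth.

Treewidth 2.
One optimal decomposition is:
Bags: B1 = {3, 5, 6}  B2 = {3, 5, 9}  B3 = {3, 4, 5}  B4 = {5, 8, 9}  B5 = {2, 8, 9}  B6 = {3, 5, 7}  B7 = {1, 2, 9}
Tree: B1–B2, B2–B3, B2–B4, B4–B5, B3–B6, B5–B7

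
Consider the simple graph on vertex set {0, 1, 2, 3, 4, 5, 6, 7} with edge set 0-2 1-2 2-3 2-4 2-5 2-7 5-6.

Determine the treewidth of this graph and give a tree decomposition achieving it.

Treewidth 1.
One optimal decomposition is:
Bags: B1 = {2, 3}  B2 = {1, 2}  B3 = {2, 4}  B4 = {2, 5}  B5 = {2, 7}  B6 = {0, 2}  B7 = {5, 6}
Tree: B1–B2, B2–B3, B2–B4, B1–B5, B4–B6, B4–B7

The largest bag has 2 vertices, giving width 1; this decomposition certifies tw(G) ≤ 1. G has an edge, so its treewidth is at least 1. Hence tw(G) = 1 exactly.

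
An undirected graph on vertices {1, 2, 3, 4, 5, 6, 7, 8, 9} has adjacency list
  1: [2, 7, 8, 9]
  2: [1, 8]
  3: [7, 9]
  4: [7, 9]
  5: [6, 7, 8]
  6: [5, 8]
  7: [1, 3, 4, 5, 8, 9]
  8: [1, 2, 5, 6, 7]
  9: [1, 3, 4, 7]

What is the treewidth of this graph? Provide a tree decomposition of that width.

Treewidth 2.
One such decomposition:
Bags: B1 = {1, 7, 9}  B2 = {1, 7, 8}  B3 = {5, 7, 8}  B4 = {5, 6, 8}  B5 = {1, 2, 8}  B6 = {4, 7, 9}  B7 = {3, 7, 9}
Tree: B1–B2, B2–B3, B3–B4, B2–B5, B1–B6, B6–B7

Every bag has size at most 3, so the width is 3 − 1 = 2 and tw(G) ≤ 2. For the lower bound, the 3 vertices {1, 2, 8} are pairwise adjacent, and any tree decomposition puts a clique entirely inside one bag — forcing width ≥ 2. Combining the bounds, tw(G) = 2.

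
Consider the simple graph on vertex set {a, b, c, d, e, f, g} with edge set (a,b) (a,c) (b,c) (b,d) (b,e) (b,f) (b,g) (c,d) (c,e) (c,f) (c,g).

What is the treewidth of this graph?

2

A width-2 tree decomposition is:
Bags: B1 = {b, c, d}  B2 = {b, c, f}  B3 = {b, c, e}  B4 = {b, c, g}  B5 = {a, b, c}
Tree: B1–B2, B1–B3, B2–B4, B1–B5
The largest bag has 3 vertices, giving width 2; this decomposition certifies tw(G) ≤ 2. Conversely, {b, c, d} is a clique of size 3, and the vertices of any clique must share a bag in every tree decomposition; so some bag has ≥ 3 vertices and tw(G) ≥ 2. The upper and lower bounds meet at 2, so that is the treewidth.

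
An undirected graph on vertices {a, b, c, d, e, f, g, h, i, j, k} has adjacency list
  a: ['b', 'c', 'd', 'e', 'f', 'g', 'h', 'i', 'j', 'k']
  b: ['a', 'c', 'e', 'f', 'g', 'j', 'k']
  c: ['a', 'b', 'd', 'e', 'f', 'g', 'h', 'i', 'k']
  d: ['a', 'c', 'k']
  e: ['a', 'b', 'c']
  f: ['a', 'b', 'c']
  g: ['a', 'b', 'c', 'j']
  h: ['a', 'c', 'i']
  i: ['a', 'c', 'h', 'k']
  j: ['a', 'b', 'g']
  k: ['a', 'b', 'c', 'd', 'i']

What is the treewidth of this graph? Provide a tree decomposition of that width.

Treewidth 3.
One such decomposition:
Bags: B1 = {a, c, d, k}  B2 = {a, b, c, k}  B3 = {a, b, c, g}  B4 = {a, c, i, k}  B5 = {a, b, c, e}  B6 = {a, b, c, f}  B7 = {a, b, g, j}  B8 = {a, c, h, i}
Tree: B1–B2, B2–B3, B1–B4, B3–B5, B3–B6, B3–B7, B4–B8

Every bag has size at most 4, so the width is 4 − 1 = 3 and tw(G) ≤ 3. Conversely, {a, b, g, j} is a clique of size 4, and the vertices of any clique must share a bag in every tree decomposition; so some bag has ≥ 4 vertices and tw(G) ≥ 3. The upper and lower bounds meet at 3, so that is the treewidth.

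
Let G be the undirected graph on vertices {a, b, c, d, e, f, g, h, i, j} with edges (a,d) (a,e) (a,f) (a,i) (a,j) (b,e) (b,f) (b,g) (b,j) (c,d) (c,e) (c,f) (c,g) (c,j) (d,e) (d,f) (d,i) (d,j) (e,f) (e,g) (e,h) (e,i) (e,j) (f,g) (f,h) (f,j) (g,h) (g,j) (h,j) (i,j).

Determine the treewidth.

4

A width-4 tree decomposition is:
Bags: B1 = {c, e, f, g, j}  B2 = {e, f, g, h, j}  B3 = {b, e, f, g, j}  B4 = {c, d, e, f, j}  B5 = {a, d, e, f, j}  B6 = {a, d, e, i, j}
Tree: B1–B2, B2–B3, B1–B4, B4–B5, B5–B6
The largest bag has 5 vertices, giving width 4; this decomposition certifies tw(G) ≤ 4. Conversely, {c, d, e, f, j} is a clique of size 5, and the vertices of any clique must share a bag in every tree decomposition; so some bag has ≥ 5 vertices and tw(G) ≥ 4. The upper and lower bounds meet at 4, so that is the treewidth.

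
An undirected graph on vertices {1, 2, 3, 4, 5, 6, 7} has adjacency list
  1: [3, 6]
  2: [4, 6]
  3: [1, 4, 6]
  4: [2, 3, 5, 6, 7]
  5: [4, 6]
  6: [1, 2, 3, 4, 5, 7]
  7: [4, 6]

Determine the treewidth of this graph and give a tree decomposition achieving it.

Treewidth 2.
Bags: B1 = {3, 4, 6}  B2 = {2, 4, 6}  B3 = {4, 5, 6}  B4 = {1, 3, 6}  B5 = {4, 6, 7}
Tree: B1–B2, B1–B3, B1–B4, B3–B5

Each bag holds 3 vertices, so the decomposition has width 2, which upper-bounds the treewidth. On the other hand G contains the 3-clique {1, 3, 6}. A clique must lie in a single bag of any decomposition, so no decomposition can have width below 2. Hence tw(G) = 2 exactly.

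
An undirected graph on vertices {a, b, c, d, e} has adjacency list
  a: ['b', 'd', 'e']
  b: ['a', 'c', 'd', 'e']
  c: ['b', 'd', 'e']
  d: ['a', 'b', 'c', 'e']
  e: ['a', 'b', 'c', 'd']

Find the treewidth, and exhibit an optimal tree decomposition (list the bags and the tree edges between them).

Treewidth 3.
One such decomposition:
Bags: B1 = {b, c, d, e}  B2 = {a, b, d, e}
Tree: B1–B2

Each bag holds 4 vertices, so the decomposition has width 3, which upper-bounds the treewidth. On the other hand G contains the 4-clique {b, c, d, e}. A clique must lie in a single bag of any decomposition, so no decomposition can have width below 3. Therefore the treewidth is 3.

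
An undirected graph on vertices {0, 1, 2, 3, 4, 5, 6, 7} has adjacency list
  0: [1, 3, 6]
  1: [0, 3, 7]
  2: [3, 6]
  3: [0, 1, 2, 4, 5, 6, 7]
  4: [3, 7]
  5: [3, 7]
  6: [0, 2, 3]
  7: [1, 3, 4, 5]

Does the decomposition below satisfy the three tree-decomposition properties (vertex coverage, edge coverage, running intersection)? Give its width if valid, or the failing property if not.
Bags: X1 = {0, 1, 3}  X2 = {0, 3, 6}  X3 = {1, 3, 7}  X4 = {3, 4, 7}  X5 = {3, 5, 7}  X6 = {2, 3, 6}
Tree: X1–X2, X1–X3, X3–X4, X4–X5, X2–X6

Every vertex of G appears in some bag (union = {0, 1, 2, 3, 4, 5, 6, 7}); every edge is covered by a bag; and for each vertex v the set of bags containing v is connected in the bag tree. The decomposition is therefore valid. The largest bag has 3 vertices, so the width is 2.

Yes; width 2.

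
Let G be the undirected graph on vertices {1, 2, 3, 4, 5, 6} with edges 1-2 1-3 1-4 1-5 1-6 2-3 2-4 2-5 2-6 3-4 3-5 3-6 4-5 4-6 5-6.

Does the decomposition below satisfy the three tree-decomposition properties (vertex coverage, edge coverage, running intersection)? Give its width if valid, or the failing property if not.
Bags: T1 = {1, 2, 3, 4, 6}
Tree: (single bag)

A tree decomposition must satisfy three properties: every vertex lies in some bag; for every edge, both endpoints lie together in some bag; and for every vertex, the bags containing it form a connected subtree. Here vertex 5 appears in no bag, so the decomposition is invalid.

No — vertex 5 appears in no bag.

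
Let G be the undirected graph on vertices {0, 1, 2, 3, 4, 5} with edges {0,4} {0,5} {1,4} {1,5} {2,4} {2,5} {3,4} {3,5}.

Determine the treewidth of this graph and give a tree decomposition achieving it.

Treewidth 2.
One such decomposition:
Bags: B1 = {0, 4, 5}  B2 = {2, 4, 5}  B3 = {1, 4, 5}  B4 = {3, 4, 5}
Tree: B1–B2, B2–B3, B3–B4

The largest bag has 3 vertices, giving width 2; this decomposition certifies tw(G) ≤ 2. The edges 0–4–2–5–0 form a cycle, so G is not a tree and its treewidth is at least 2. Hence tw(G) = 2 exactly.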